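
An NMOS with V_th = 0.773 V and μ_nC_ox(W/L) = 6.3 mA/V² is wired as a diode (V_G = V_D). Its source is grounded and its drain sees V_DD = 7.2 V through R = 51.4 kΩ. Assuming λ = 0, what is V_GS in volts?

V_GS = 0.969 V

With gate tied to drain, V_GS = V_DS ≥ V_GS − V_th, so the device is in saturation.
KCL at the drain: ½ k_n (V_GS − V_th)² = (V_DD − V_GS)/R.
Let x = V_GS − 0.773. Then 162 x² + x − 6.427 = 0, giving x = 0.196 V (positive root), so V_GS = 0.969 V.
I_D = (V_DD − V_GS)/R = (7.2 − 0.969) / 51.4 = 0.121 mA.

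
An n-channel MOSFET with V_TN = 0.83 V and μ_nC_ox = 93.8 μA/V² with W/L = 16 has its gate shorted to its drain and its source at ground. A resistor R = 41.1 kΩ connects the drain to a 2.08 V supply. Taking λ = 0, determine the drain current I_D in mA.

With gate tied to drain, V_GS = V_DS ≥ V_GS − V_TN, so the device is in saturation.
k_n = μ_nC_ox · (W/L) = 1.501 mA/V².
KCL at the drain: ½ k_n (V_GS − V_TN)² = (V_DD − V_GS)/R.
Let x = V_GS − 0.83. Then 30.8 x² + x − 1.25 = 0, giving x = 0.186 V (positive root), so V_GS = 1.02 V.
I_D = (V_DD − V_GS)/R = (2.08 − 1.02) / 41.1 = 0.0259 mA.

I_D = 0.0259 mA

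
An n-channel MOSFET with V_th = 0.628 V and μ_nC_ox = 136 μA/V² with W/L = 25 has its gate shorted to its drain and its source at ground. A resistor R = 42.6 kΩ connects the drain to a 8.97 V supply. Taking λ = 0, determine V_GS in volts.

With gate tied to drain, V_GS = V_DS ≥ V_GS − V_th, so the device is in saturation.
k_n = μ_nC_ox · (W/L) = 3.4 mA/V².
KCL at the drain: ½ k_n (V_GS − V_th)² = (V_DD − V_GS)/R.
Let x = V_GS − 0.628. Then 72.4 x² + x − 8.342 = 0, giving x = 0.333 V (positive root), so V_GS = 0.961 V.
I_D = (V_DD − V_GS)/R = (8.97 − 0.961) / 42.6 = 0.188 mA.

V_GS = 0.961 V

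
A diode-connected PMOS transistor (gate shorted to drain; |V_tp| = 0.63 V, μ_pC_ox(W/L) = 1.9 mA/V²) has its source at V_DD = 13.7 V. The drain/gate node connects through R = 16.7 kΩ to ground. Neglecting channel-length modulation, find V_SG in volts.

With gate tied to drain, V_SG = V_SD ≥ V_SG − |V_tp|, so the device is in saturation.
KCL at the drain: ½ k_p (V_SG − |V_tp|)² = (V_DD − V_SG)/R.
Let x = V_SG − 0.63. Then 15.9 x² + x − 13.07 = 0, giving x = 0.877 V (positive root), so V_SG = 1.51 V.
I_D = (V_DD − V_SG)/R = (13.7 − 1.51) / 16.7 = 0.73 mA.

V_SG = 1.51 V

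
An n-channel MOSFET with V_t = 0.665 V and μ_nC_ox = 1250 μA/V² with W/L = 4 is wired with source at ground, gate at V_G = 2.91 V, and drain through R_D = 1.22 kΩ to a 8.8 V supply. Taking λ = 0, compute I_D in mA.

I_D = 6.64 mA

V_GS = V_G = 2.91 V, so V_ov = 2.91 − 0.665 = 2.25 V.
k_n = μ_nC_ox · (W/L) = 5 mA/V².
Assume saturation: I_D = ½ k_n V_ov² = 0.5 × 5 × 2.25² = 12.6 mA, giving V_DS = V_DD − I_D R_D = 8.8 − 12.6 × 1.22 = -6.57 V.
But -6.57 V < V_ov = 2.25 V, so the device is actually in triode.
In triode I_D = k_n[V_ov V_DS − ½ V_DS²] and I_D = (V_DD − V_DS)/R_D. Equating: 3.05 V_DS² − 14.69 V_DS + 8.8 = 0, giving V_DS = 0.701 V (the root below V_ov).
I_D = (8.8 − 0.701) / 1.22 = 6.64 mA.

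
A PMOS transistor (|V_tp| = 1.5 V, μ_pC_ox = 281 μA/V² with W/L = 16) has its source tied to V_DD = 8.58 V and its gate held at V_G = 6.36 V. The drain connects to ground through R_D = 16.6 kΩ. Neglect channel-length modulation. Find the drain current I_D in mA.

V_SG = V_DD − V_G = 8.58 − 6.36 = 2.22 V, so V_ov = 2.22 − 1.5 = 0.72 V.
k_p = μ_pC_ox · (W/L) = 4.496 mA/V².
Assume saturation: I_D = ½ k_p V_ov² = 0.5 × 4.496 × 0.72² = 1.17 mA, giving V_SD = V_DD − I_D R_D = 8.58 − 1.17 × 16.6 = -10.8 V.
But -10.8 V < V_ov = 0.72 V, so the device is actually in triode.
In triode I_D = k_p[V_ov V_SD − ½ V_SD²] and I_D = (V_DD − V_SD)/R_D. Equating: 37.3 V_SD² − 54.74 V_SD + 8.58 = 0, giving V_SD = 0.178 V (the root below V_ov).
I_D = (8.58 − 0.178) / 16.6 = 0.506 mA.

I_D = 0.506 mA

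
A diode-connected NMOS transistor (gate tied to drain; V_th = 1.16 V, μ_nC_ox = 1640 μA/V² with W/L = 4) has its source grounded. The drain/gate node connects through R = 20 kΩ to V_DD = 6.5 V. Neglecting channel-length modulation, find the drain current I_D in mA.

With gate tied to drain, V_GS = V_DS ≥ V_GS − V_th, so the device is in saturation.
k_n = μ_nC_ox · (W/L) = 6.56 mA/V².
KCL at the drain: ½ k_n (V_GS − V_th)² = (V_DD − V_GS)/R.
Let x = V_GS − 1.16. Then 65.6 x² + x − 5.34 = 0, giving x = 0.278 V (positive root), so V_GS = 1.44 V.
I_D = (V_DD − V_GS)/R = (6.5 − 1.44) / 20 = 0.253 mA.

I_D = 0.253 mA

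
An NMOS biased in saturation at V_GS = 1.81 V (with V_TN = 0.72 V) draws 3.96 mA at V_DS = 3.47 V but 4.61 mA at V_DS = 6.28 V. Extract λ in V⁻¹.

With V_GS fixed, I_D ∝ (1 + λ V_DS) in saturation, so I_D2/I_D1 = (1 + λ V_DS2)/(1 + λ V_DS1).
4.61/3.96 = 1.164 = (1 + 6.28 λ)/(1 + 3.47 λ).
Solving: λ (I_D1 V_DS2 − I_D2 V_DS1) = I_D2 − I_D1, so λ = (4.61 − 3.96) / (3.96 × 6.28 − 4.61 × 3.47) = 0.65 / 8.87 = 0.0733 V⁻¹.

λ = 0.0733 V⁻¹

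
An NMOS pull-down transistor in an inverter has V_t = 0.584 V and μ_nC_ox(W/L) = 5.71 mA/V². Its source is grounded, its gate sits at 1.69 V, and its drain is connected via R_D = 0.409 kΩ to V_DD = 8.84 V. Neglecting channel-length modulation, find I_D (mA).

V_GS = V_G = 1.69 V, so V_ov = 1.69 − 0.584 = 1.11 V.
Assume saturation: I_D = ½ k_n V_ov² = 0.5 × 5.71 × 1.11² = 3.49 mA, giving V_DS = V_DD − I_D R_D = 8.84 − 3.49 × 0.409 = 7.41 V.
V_DS = 7.41 V ≥ V_ov = 1.11 V, confirming saturation.

I_D = 3.49 mA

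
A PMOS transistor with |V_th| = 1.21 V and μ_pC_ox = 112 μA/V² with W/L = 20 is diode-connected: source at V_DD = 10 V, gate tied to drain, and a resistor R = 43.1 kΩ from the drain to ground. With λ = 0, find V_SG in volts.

With gate tied to drain, V_SG = V_SD ≥ V_SG − |V_th|, so the device is in saturation.
k_p = μ_pC_ox · (W/L) = 2.24 mA/V².
KCL at the drain: ½ k_p (V_SG − |V_th|)² = (V_DD − V_SG)/R.
Let x = V_SG − 1.21. Then 48.3 x² + x − 8.79 = 0, giving x = 0.416 V (positive root), so V_SG = 1.63 V.
I_D = (V_DD − V_SG)/R = (10 − 1.63) / 43.1 = 0.194 mA.

V_SG = 1.63 V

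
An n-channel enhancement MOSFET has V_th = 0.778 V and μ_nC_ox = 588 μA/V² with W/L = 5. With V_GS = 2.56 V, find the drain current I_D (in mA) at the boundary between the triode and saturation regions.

I_D = 4.67 mA

At the boundary V_DS = V_ov = V_GS − V_th = 2.56 − 0.778 = 1.78 V.
k_n = μ_nC_ox · (W/L) = 2.94 mA/V².
I_D = ½ k_n V_ov² = 0.5 × 2.94 × 1.78² = 4.67 mA.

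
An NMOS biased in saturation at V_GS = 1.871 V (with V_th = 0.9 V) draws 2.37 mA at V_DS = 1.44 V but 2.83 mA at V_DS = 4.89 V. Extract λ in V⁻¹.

λ = 0.0612 V⁻¹

With V_GS fixed, I_D ∝ (1 + λ V_DS) in saturation, so I_D2/I_D1 = (1 + λ V_DS2)/(1 + λ V_DS1).
2.83/2.37 = 1.194 = (1 + 4.89 λ)/(1 + 1.44 λ).
Solving: λ (I_D1 V_DS2 − I_D2 V_DS1) = I_D2 − I_D1, so λ = (2.83 − 2.37) / (2.37 × 4.89 − 2.83 × 1.44) = 0.46 / 7.51 = 0.0612 V⁻¹.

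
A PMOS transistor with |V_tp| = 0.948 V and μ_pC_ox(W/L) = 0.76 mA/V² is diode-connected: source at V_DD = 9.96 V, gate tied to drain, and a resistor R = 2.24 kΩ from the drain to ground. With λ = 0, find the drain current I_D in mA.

I_D = 2.81 mA

With gate tied to drain, V_SG = V_SD ≥ V_SG − |V_tp|, so the device is in saturation.
KCL at the drain: ½ k_p (V_SG − |V_tp|)² = (V_DD − V_SG)/R.
Let x = V_SG − 0.948. Then 0.851 x² + x − 9.012 = 0, giving x = 2.72 V (positive root), so V_SG = 3.67 V.
I_D = (V_DD − V_SG)/R = (9.96 − 3.67) / 2.24 = 2.81 mA.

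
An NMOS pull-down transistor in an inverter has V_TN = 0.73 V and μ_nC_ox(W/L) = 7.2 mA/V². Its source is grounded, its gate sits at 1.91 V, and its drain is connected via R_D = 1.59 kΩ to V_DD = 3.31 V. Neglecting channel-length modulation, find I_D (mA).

I_D = 1.92 mA

V_GS = V_G = 1.91 V, so V_ov = 1.91 − 0.73 = 1.18 V.
Assume saturation: I_D = ½ k_n V_ov² = 0.5 × 7.2 × 1.18² = 5.01 mA, giving V_DS = V_DD − I_D R_D = 3.31 − 5.01 × 1.59 = -4.66 V.
But -4.66 V < V_ov = 1.18 V, so the device is actually in triode.
In triode I_D = k_n[V_ov V_DS − ½ V_DS²] and I_D = (V_DD − V_DS)/R_D. Equating: 5.72 V_DS² − 14.51 V_DS + 3.31 = 0, giving V_DS = 0.253 V (the root below V_ov).
I_D = (3.31 − 0.253) / 1.59 = 1.92 mA.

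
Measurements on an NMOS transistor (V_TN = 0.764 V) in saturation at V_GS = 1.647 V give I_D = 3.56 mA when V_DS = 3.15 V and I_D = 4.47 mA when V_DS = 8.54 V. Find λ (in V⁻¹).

λ = 0.0558 V⁻¹

With V_GS fixed, I_D ∝ (1 + λ V_DS) in saturation, so I_D2/I_D1 = (1 + λ V_DS2)/(1 + λ V_DS1).
4.47/3.56 = 1.256 = (1 + 8.54 λ)/(1 + 3.15 λ).
Solving: λ (I_D1 V_DS2 − I_D2 V_DS1) = I_D2 − I_D1, so λ = (4.47 − 3.56) / (3.56 × 8.54 − 4.47 × 3.15) = 0.91 / 16.3 = 0.0558 V⁻¹.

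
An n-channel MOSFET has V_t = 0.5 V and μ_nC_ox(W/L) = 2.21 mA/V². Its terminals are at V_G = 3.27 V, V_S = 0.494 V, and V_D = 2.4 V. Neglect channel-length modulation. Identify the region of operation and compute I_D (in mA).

Triode; I_D = 5.57 mA

V_GS = V_G − V_S = 3.27 − 0.494 = 2.78 V; V_DS = V_D − V_S = 2.4 − 0.494 = 1.91 V.
V_ov = V_GS − V_t = 2.78 − 0.5 = 2.28 V.
Since V_DS = 1.91 V < V_ov = 2.28 V, the device is in the triode region.
I_D = k_n [V_ov · V_DS − ½ V_DS²] = 2.21 × [2.28 × 1.91 − 0.5 × 1.91²] = 5.57 mA.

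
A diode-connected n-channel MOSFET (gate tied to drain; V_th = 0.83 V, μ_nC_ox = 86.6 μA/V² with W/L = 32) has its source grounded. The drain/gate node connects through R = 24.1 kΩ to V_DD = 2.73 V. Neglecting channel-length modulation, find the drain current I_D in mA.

I_D = 0.0695 mA

With gate tied to drain, V_GS = V_DS ≥ V_GS − V_th, so the device is in saturation.
k_n = μ_nC_ox · (W/L) = 2.771 mA/V².
KCL at the drain: ½ k_n (V_GS − V_th)² = (V_DD − V_GS)/R.
Let x = V_GS − 0.83. Then 33.4 x² + x − 1.9 = 0, giving x = 0.224 V (positive root), so V_GS = 1.05 V.
I_D = (V_DD − V_GS)/R = (2.73 − 1.05) / 24.1 = 0.0695 mA.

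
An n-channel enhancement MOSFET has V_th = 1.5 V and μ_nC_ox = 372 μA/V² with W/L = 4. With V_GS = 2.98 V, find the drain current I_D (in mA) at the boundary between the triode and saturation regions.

At the boundary V_DS = V_ov = V_GS − V_th = 2.98 − 1.5 = 1.48 V.
k_n = μ_nC_ox · (W/L) = 1.488 mA/V².
I_D = ½ k_n V_ov² = 0.5 × 1.488 × 1.48² = 1.63 mA.

I_D = 1.63 mA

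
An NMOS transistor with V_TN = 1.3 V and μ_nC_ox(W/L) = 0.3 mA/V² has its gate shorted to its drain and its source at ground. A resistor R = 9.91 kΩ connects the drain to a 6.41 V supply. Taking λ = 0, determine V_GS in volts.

V_GS = 2.85 V

With gate tied to drain, V_GS = V_DS ≥ V_GS − V_TN, so the device is in saturation.
KCL at the drain: ½ k_n (V_GS − V_TN)² = (V_DD − V_GS)/R.
Let x = V_GS − 1.3. Then 1.49 x² + x − 5.11 = 0, giving x = 1.55 V (positive root), so V_GS = 2.85 V.
I_D = (V_DD − V_GS)/R = (6.41 − 2.85) / 9.91 = 0.359 mA.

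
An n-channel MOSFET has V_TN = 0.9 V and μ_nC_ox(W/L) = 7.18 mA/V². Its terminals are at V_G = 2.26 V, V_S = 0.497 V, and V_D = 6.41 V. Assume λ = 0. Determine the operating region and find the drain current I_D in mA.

V_GS = V_G − V_S = 2.26 − 0.497 = 1.76 V; V_DS = V_D − V_S = 6.41 − 0.497 = 5.91 V.
V_ov = V_GS − V_TN = 1.76 − 0.9 = 0.863 V.
Since V_DS = 5.91 V ≥ V_ov = 0.863 V, the device is in saturation.
I_D = ½ k_n V_ov² = 0.5 × 7.18 × 0.863² = 2.67 mA.

Saturation; I_D = 2.67 mA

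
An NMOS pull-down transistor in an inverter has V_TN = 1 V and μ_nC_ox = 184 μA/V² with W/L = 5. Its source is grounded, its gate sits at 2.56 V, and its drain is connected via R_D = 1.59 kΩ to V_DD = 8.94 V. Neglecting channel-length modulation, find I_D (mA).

V_GS = V_G = 2.56 V, so V_ov = 2.56 − 1 = 1.56 V.
k_n = μ_nC_ox · (W/L) = 0.92 mA/V².
Assume saturation: I_D = ½ k_n V_ov² = 0.5 × 0.92 × 1.56² = 1.12 mA, giving V_DS = V_DD − I_D R_D = 8.94 − 1.12 × 1.59 = 7.16 V.
V_DS = 7.16 V ≥ V_ov = 1.56 V, confirming saturation.

I_D = 1.12 mA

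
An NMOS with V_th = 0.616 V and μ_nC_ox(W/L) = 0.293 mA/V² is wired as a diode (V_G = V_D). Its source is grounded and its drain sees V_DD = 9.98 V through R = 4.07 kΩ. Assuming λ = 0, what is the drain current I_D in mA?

I_D = 1.51 mA

With gate tied to drain, V_GS = V_DS ≥ V_GS − V_th, so the device is in saturation.
KCL at the drain: ½ k_n (V_GS − V_th)² = (V_DD − V_GS)/R.
Let x = V_GS − 0.616. Then 0.596 x² + x − 9.364 = 0, giving x = 3.21 V (positive root), so V_GS = 3.83 V.
I_D = (V_DD − V_GS)/R = (9.98 − 3.83) / 4.07 = 1.51 mA.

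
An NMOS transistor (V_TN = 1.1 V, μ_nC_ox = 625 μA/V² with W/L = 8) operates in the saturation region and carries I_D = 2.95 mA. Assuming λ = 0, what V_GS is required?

V_GS = 2.19 V

k_n = μ_nC_ox · (W/L) = 5 mA/V².
In saturation I_D = ½ k_n (V_GS − V_TN)², so V_GS − V_TN = √(2 I_D / k_n) = √(2 × 2.95 / 5) = 1.09 V.
V_GS = 1.1 + 1.09 = 2.19 V.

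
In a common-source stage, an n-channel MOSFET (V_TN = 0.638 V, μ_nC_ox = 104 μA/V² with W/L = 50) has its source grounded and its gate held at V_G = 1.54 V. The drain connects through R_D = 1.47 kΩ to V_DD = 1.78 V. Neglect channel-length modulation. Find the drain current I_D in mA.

V_GS = V_G = 1.54 V, so V_ov = 1.54 − 0.638 = 0.902 V.
k_n = μ_nC_ox · (W/L) = 5.2 mA/V².
Assume saturation: I_D = ½ k_n V_ov² = 0.5 × 5.2 × 0.902² = 2.12 mA, giving V_DS = V_DD − I_D R_D = 1.78 − 2.12 × 1.47 = -1.33 V.
But -1.33 V < V_ov = 0.902 V, so the device is actually in triode.
In triode I_D = k_n[V_ov V_DS − ½ V_DS²] and I_D = (V_DD − V_DS)/R_D. Equating: 3.82 V_DS² − 7.895 V_DS + 1.78 = 0, giving V_DS = 0.258 V (the root below V_ov).
I_D = (1.78 − 0.258) / 1.47 = 1.04 mA.

I_D = 1.04 mA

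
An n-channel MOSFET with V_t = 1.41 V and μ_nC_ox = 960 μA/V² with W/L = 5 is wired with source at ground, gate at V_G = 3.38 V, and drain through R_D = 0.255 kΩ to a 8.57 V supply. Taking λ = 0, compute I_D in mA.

V_GS = V_G = 3.38 V, so V_ov = 3.38 − 1.41 = 1.97 V.
k_n = μ_nC_ox · (W/L) = 4.8 mA/V².
Assume saturation: I_D = ½ k_n V_ov² = 0.5 × 4.8 × 1.97² = 9.31 mA, giving V_DS = V_DD − I_D R_D = 8.57 − 9.31 × 0.255 = 6.19 V.
V_DS = 6.19 V ≥ V_ov = 1.97 V, confirming saturation.

I_D = 9.31 mA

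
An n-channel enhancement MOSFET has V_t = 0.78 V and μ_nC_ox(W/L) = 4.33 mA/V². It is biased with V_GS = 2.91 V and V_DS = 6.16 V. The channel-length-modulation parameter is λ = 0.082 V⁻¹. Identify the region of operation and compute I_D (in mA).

V_ov = V_GS − V_t = 2.91 − 0.78 = 2.13 V.
Since V_DS = 6.16 V ≥ V_ov = 2.13 V, the device is in saturation.
I_D = ½ k_n V_ov² (1 + λ V_DS) = 0.5 × 4.33 × 2.13² × (1 + 0.082 × 6.16) = 14.8 mA.

Saturation; I_D = 14.8 mA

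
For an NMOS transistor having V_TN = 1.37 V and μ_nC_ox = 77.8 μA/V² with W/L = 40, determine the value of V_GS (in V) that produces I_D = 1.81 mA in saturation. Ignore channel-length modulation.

V_GS = 2.45 V

k_n = μ_nC_ox · (W/L) = 3.112 mA/V².
In saturation I_D = ½ k_n (V_GS − V_TN)², so V_GS − V_TN = √(2 I_D / k_n) = √(2 × 1.81 / 3.112) = 1.08 V.
V_GS = 1.37 + 1.08 = 2.45 V.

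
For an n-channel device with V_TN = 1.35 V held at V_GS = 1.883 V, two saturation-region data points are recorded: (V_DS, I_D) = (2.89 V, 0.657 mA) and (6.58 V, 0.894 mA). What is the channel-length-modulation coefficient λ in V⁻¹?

With V_GS fixed, I_D ∝ (1 + λ V_DS) in saturation, so I_D2/I_D1 = (1 + λ V_DS2)/(1 + λ V_DS1).
0.894/0.657 = 1.361 = (1 + 6.58 λ)/(1 + 2.89 λ).
Solving: λ (I_D1 V_DS2 − I_D2 V_DS1) = I_D2 − I_D1, so λ = (0.894 − 0.657) / (0.657 × 6.58 − 0.894 × 2.89) = 0.237 / 1.74 = 0.136 V⁻¹.

λ = 0.136 V⁻¹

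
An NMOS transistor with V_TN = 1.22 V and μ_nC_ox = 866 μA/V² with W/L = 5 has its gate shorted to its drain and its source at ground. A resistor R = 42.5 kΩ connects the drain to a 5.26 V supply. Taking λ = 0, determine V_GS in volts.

V_GS = 1.42 V

With gate tied to drain, V_GS = V_DS ≥ V_GS − V_TN, so the device is in saturation.
k_n = μ_nC_ox · (W/L) = 4.33 mA/V².
KCL at the drain: ½ k_n (V_GS − V_TN)² = (V_DD − V_GS)/R.
Let x = V_GS − 1.22. Then 92 x² + x − 4.04 = 0, giving x = 0.204 V (positive root), so V_GS = 1.42 V.
I_D = (V_DD − V_GS)/R = (5.26 − 1.42) / 42.5 = 0.0903 mA.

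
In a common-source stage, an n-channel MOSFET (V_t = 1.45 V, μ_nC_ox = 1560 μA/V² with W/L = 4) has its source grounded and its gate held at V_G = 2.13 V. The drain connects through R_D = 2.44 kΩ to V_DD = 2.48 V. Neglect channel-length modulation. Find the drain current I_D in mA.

I_D = 0.907 mA

V_GS = V_G = 2.13 V, so V_ov = 2.13 − 1.45 = 0.68 V.
k_n = μ_nC_ox · (W/L) = 6.24 mA/V².
Assume saturation: I_D = ½ k_n V_ov² = 0.5 × 6.24 × 0.68² = 1.44 mA, giving V_DS = V_DD − I_D R_D = 2.48 − 1.44 × 2.44 = -1.04 V.
But -1.04 V < V_ov = 0.68 V, so the device is actually in triode.
In triode I_D = k_n[V_ov V_DS − ½ V_DS²] and I_D = (V_DD − V_DS)/R_D. Equating: 7.61 V_DS² − 11.35 V_DS + 2.48 = 0, giving V_DS = 0.266 V (the root below V_ov).
I_D = (2.48 − 0.266) / 2.44 = 0.907 mA.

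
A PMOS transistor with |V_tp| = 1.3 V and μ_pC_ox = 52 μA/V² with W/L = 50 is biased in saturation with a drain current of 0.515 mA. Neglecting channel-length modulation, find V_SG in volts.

V_SG = 1.93 V

k_p = μ_pC_ox · (W/L) = 2.6 mA/V².
In saturation I_D = ½ k_p (V_SG − |V_tp|)², so V_SG − |V_tp| = √(2 I_D / k_p) = √(2 × 0.515 / 2.6) = 0.629 V.
V_SG = 1.3 + 0.629 = 1.93 V.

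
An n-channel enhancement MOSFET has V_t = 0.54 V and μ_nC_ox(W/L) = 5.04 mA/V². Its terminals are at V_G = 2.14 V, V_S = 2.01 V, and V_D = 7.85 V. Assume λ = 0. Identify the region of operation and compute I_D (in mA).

V_GS = V_G − V_S = 2.14 − 2.01 = 0.13 V; V_DS = V_D − V_S = 7.85 − 2.01 = 5.84 V.
V_GS = 0.13 V < V_t = 0.54 V, so the transistor is in cutoff.

Cutoff; I_D = 0 mA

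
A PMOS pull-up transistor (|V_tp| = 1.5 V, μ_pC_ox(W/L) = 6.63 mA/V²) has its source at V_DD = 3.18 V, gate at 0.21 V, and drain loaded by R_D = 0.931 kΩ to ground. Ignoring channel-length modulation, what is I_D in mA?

V_SG = V_DD − V_G = 3.18 − 0.21 = 2.97 V, so V_ov = 2.97 − 1.5 = 1.47 V.
Assume saturation: I_D = ½ k_p V_ov² = 0.5 × 6.63 × 1.47² = 7.16 mA, giving V_SD = V_DD − I_D R_D = 3.18 − 7.16 × 0.931 = -3.49 V.
But -3.49 V < V_ov = 1.47 V, so the device is actually in triode.
In triode I_D = k_p[V_ov V_SD − ½ V_SD²] and I_D = (V_DD − V_SD)/R_D. Equating: 3.09 V_SD² − 10.07 V_SD + 3.18 = 0, giving V_SD = 0.354 V (the root below V_ov).
I_D = (3.18 − 0.354) / 0.931 = 3.04 mA.

I_D = 3.04 mA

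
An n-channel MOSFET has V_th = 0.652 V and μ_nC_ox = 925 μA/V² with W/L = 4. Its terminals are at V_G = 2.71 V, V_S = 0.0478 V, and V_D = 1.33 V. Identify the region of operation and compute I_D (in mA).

Triode; I_D = 6.50 mA

V_GS = V_G − V_S = 2.71 − 0.0478 = 2.66 V; V_DS = V_D − V_S = 1.33 − 0.0478 = 1.28 V.
k_n = μ_nC_ox · (W/L) = 3.7 mA/V².
V_ov = V_GS − V_th = 2.66 − 0.652 = 2.01 V.
Since V_DS = 1.28 V < V_ov = 2.01 V, the device is in the triode region.
I_D = k_n [V_ov · V_DS − ½ V_DS²] = 3.7 × [2.01 × 1.28 − 0.5 × 1.28²] = 6.5 mA.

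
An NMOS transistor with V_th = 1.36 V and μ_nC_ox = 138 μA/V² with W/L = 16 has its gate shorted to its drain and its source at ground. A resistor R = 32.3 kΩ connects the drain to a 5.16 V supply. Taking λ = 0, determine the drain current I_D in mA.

I_D = 0.108 mA

With gate tied to drain, V_GS = V_DS ≥ V_GS − V_th, so the device is in saturation.
k_n = μ_nC_ox · (W/L) = 2.208 mA/V².
KCL at the drain: ½ k_n (V_GS − V_th)² = (V_DD − V_GS)/R.
Let x = V_GS − 1.36. Then 35.7 x² + x − 3.8 = 0, giving x = 0.313 V (positive root), so V_GS = 1.67 V.
I_D = (V_DD − V_GS)/R = (5.16 − 1.67) / 32.3 = 0.108 mA.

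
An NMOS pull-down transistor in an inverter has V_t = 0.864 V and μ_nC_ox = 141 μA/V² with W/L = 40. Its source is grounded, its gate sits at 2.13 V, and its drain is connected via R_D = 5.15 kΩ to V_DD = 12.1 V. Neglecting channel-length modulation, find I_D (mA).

V_GS = V_G = 2.13 V, so V_ov = 2.13 − 0.864 = 1.27 V.
k_n = μ_nC_ox · (W/L) = 5.64 mA/V².
Assume saturation: I_D = ½ k_n V_ov² = 0.5 × 5.64 × 1.27² = 4.52 mA, giving V_DS = V_DD − I_D R_D = 12.1 − 4.52 × 5.15 = -11.2 V.
But -11.2 V < V_ov = 1.27 V, so the device is actually in triode.
In triode I_D = k_n[V_ov V_DS − ½ V_DS²] and I_D = (V_DD − V_DS)/R_D. Equating: 14.5 V_DS² − 37.77 V_DS + 12.1 = 0, giving V_DS = 0.374 V (the root below V_ov).
I_D = (12.1 − 0.374) / 5.15 = 2.28 mA.

I_D = 2.28 mA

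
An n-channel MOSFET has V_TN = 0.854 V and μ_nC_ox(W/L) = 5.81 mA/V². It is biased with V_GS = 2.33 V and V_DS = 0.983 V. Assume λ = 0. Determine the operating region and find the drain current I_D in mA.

V_ov = V_GS − V_TN = 2.33 − 0.854 = 1.48 V.
Since V_DS = 0.983 V < V_ov = 1.48 V, the device is in the triode region.
I_D = k_n [V_ov · V_DS − ½ V_DS²] = 5.81 × [1.48 × 0.983 − 0.5 × 0.983²] = 5.62 mA.

Triode; I_D = 5.62 mA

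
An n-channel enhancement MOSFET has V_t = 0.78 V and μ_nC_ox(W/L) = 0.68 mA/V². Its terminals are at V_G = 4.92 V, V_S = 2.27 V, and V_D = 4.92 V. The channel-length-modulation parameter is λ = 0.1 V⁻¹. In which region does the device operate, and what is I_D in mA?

V_GS = V_G − V_S = 4.92 − 2.27 = 2.65 V; V_DS = V_D − V_S = 4.92 − 2.27 = 2.65 V.
V_ov = V_GS − V_t = 2.65 − 0.78 = 1.87 V.
Since V_DS = 2.65 V ≥ V_ov = 1.87 V, the device is in saturation.
I_D = ½ k_n V_ov² (1 + λ V_DS) = 0.5 × 0.68 × 1.87² × (1 + 0.1 × 2.65) = 1.5 mA.

Saturation; I_D = 1.50 mA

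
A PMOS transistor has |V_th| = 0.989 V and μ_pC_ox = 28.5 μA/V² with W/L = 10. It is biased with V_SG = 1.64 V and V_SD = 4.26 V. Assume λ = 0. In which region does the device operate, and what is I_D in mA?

Saturation; I_D = 0.0604 mA

k_p = μ_pC_ox · (W/L) = 0.285 mA/V².
V_ov = V_SG − |V_th| = 1.64 − 0.989 = 0.651 V.
Since V_SD = 4.26 V ≥ V_ov = 0.651 V, the device is in saturation.
I_D = ½ k_p V_ov² = 0.5 × 0.285 × 0.651² = 0.0604 mA.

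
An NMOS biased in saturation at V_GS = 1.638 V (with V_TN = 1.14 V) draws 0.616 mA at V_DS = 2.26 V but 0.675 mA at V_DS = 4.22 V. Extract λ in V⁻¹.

With V_GS fixed, I_D ∝ (1 + λ V_DS) in saturation, so I_D2/I_D1 = (1 + λ V_DS2)/(1 + λ V_DS1).
0.675/0.616 = 1.096 = (1 + 4.22 λ)/(1 + 2.26 λ).
Solving: λ (I_D1 V_DS2 − I_D2 V_DS1) = I_D2 − I_D1, so λ = (0.675 − 0.616) / (0.616 × 4.22 − 0.675 × 2.26) = 0.059 / 1.07 = 0.0549 V⁻¹.

λ = 0.0549 V⁻¹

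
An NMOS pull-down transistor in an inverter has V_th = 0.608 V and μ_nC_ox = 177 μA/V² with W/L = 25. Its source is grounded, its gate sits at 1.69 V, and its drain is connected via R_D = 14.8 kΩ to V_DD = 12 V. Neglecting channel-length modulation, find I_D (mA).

I_D = 0.799 mA

V_GS = V_G = 1.69 V, so V_ov = 1.69 − 0.608 = 1.08 V.
k_n = μ_nC_ox · (W/L) = 4.425 mA/V².
Assume saturation: I_D = ½ k_n V_ov² = 0.5 × 4.425 × 1.08² = 2.59 mA, giving V_DS = V_DD − I_D R_D = 12 − 2.59 × 14.8 = -26.3 V.
But -26.3 V < V_ov = 1.08 V, so the device is actually in triode.
In triode I_D = k_n[V_ov V_DS − ½ V_DS²] and I_D = (V_DD − V_DS)/R_D. Equating: 32.7 V_DS² − 71.86 V_DS + 12 = 0, giving V_DS = 0.182 V (the root below V_ov).
I_D = (12 − 0.182) / 14.8 = 0.799 mA.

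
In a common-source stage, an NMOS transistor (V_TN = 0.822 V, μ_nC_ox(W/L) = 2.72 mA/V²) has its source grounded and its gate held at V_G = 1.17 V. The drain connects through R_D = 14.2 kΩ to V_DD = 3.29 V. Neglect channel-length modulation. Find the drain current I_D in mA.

V_GS = V_G = 1.17 V, so V_ov = 1.17 − 0.822 = 0.348 V.
Assume saturation: I_D = ½ k_n V_ov² = 0.5 × 2.72 × 0.348² = 0.165 mA, giving V_DS = V_DD − I_D R_D = 3.29 − 0.165 × 14.2 = 0.951 V.
V_DS = 0.951 V ≥ V_ov = 0.348 V, confirming saturation.

I_D = 0.165 mA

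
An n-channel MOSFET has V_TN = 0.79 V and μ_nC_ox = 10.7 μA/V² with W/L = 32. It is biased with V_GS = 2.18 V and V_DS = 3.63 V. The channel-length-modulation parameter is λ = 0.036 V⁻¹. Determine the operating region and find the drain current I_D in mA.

k_n = μ_nC_ox · (W/L) = 0.3424 mA/V².
V_ov = V_GS − V_TN = 2.18 − 0.79 = 1.39 V.
Since V_DS = 3.63 V ≥ V_ov = 1.39 V, the device is in saturation.
I_D = ½ k_n V_ov² (1 + λ V_DS) = 0.5 × 0.3424 × 1.39² × (1 + 0.036 × 3.63) = 0.374 mA.

Saturation; I_D = 0.374 mA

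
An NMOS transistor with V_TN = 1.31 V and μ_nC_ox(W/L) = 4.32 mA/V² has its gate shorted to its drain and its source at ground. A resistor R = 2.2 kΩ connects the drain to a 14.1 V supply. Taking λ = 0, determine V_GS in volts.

V_GS = 2.85 V

With gate tied to drain, V_GS = V_DS ≥ V_GS − V_TN, so the device is in saturation.
KCL at the drain: ½ k_n (V_GS − V_TN)² = (V_DD − V_GS)/R.
Let x = V_GS − 1.31. Then 4.75 x² + x − 12.79 = 0, giving x = 1.54 V (positive root), so V_GS = 2.85 V.
I_D = (V_DD − V_GS)/R = (14.1 − 2.85) / 2.2 = 5.11 mA.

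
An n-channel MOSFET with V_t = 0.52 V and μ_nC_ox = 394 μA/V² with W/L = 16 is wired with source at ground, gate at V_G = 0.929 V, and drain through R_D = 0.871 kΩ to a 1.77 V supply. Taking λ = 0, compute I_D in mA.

V_GS = V_G = 0.929 V, so V_ov = 0.929 − 0.52 = 0.409 V.
k_n = μ_nC_ox · (W/L) = 6.304 mA/V².
Assume saturation: I_D = ½ k_n V_ov² = 0.5 × 6.304 × 0.409² = 0.527 mA, giving V_DS = V_DD − I_D R_D = 1.77 − 0.527 × 0.871 = 1.31 V.
V_DS = 1.31 V ≥ V_ov = 0.409 V, confirming saturation.

I_D = 0.527 mA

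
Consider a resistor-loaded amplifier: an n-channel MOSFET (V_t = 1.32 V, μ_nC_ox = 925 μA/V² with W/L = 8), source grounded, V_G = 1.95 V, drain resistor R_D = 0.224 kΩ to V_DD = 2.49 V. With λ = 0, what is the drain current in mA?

I_D = 1.47 mA

V_GS = V_G = 1.95 V, so V_ov = 1.95 − 1.32 = 0.63 V.
k_n = μ_nC_ox · (W/L) = 7.4 mA/V².
Assume saturation: I_D = ½ k_n V_ov² = 0.5 × 7.4 × 0.63² = 1.47 mA, giving V_DS = V_DD − I_D R_D = 2.49 − 1.47 × 0.224 = 2.16 V.
V_DS = 2.16 V ≥ V_ov = 0.63 V, confirming saturation.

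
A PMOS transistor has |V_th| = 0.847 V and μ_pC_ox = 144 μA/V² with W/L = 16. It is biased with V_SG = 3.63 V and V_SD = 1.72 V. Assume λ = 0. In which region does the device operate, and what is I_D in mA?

Triode; I_D = 7.62 mA

k_p = μ_pC_ox · (W/L) = 2.304 mA/V².
V_ov = V_SG − |V_th| = 3.63 − 0.847 = 2.78 V.
Since V_SD = 1.72 V < V_ov = 2.78 V, the device is in the triode region.
I_D = k_p [V_ov · V_SD − ½ V_SD²] = 2.304 × [2.78 × 1.72 − 0.5 × 1.72²] = 7.62 mA.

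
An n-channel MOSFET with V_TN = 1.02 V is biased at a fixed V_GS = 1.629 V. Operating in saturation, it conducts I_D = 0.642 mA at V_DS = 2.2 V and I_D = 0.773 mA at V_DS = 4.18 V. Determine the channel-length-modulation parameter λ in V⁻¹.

λ = 0.133 V⁻¹

With V_GS fixed, I_D ∝ (1 + λ V_DS) in saturation, so I_D2/I_D1 = (1 + λ V_DS2)/(1 + λ V_DS1).
0.773/0.642 = 1.204 = (1 + 4.18 λ)/(1 + 2.2 λ).
Solving: λ (I_D1 V_DS2 − I_D2 V_DS1) = I_D2 − I_D1, so λ = (0.773 − 0.642) / (0.642 × 4.18 − 0.773 × 2.2) = 0.131 / 0.983 = 0.133 V⁻¹.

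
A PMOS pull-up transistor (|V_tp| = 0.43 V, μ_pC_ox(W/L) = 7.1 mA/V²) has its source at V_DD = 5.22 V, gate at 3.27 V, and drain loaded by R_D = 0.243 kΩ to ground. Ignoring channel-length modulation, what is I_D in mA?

V_SG = V_DD − V_G = 5.22 − 3.27 = 1.95 V, so V_ov = 1.95 − 0.43 = 1.52 V.
Assume saturation: I_D = ½ k_p V_ov² = 0.5 × 7.1 × 1.52² = 8.2 mA, giving V_SD = V_DD − I_D R_D = 5.22 − 8.2 × 0.243 = 3.23 V.
V_SD = 3.23 V ≥ V_ov = 1.52 V, confirming saturation.

I_D = 8.20 mA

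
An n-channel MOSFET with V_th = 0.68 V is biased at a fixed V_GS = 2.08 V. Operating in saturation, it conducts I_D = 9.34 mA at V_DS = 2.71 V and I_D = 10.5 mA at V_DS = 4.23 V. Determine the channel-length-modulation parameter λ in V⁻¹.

λ = 0.105 V⁻¹

With V_GS fixed, I_D ∝ (1 + λ V_DS) in saturation, so I_D2/I_D1 = (1 + λ V_DS2)/(1 + λ V_DS1).
10.5/9.34 = 1.124 = (1 + 4.23 λ)/(1 + 2.71 λ).
Solving: λ (I_D1 V_DS2 − I_D2 V_DS1) = I_D2 − I_D1, so λ = (10.5 − 9.34) / (9.34 × 4.23 − 10.5 × 2.71) = 1.16 / 11.1 = 0.105 V⁻¹.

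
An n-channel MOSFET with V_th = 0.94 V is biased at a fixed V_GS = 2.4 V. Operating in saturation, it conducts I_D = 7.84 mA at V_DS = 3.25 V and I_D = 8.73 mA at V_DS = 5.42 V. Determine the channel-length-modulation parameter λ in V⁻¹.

λ = 0.0630 V⁻¹

With V_GS fixed, I_D ∝ (1 + λ V_DS) in saturation, so I_D2/I_D1 = (1 + λ V_DS2)/(1 + λ V_DS1).
8.73/7.84 = 1.114 = (1 + 5.42 λ)/(1 + 3.25 λ).
Solving: λ (I_D1 V_DS2 − I_D2 V_DS1) = I_D2 − I_D1, so λ = (8.73 − 7.84) / (7.84 × 5.42 − 8.73 × 3.25) = 0.89 / 14.1 = 0.063 V⁻¹.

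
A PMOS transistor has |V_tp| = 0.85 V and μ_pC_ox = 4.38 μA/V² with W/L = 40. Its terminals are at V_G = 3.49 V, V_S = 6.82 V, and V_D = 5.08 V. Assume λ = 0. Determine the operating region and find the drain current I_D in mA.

Triode; I_D = 0.491 mA

V_SG = V_S − V_G = 6.82 − 3.49 = 3.33 V; V_SD = V_S − V_D = 6.82 − 5.08 = 1.74 V.
k_p = μ_pC_ox · (W/L) = 0.1752 mA/V².
V_ov = V_SG − |V_tp| = 3.33 − 0.85 = 2.48 V.
Since V_SD = 1.74 V < V_ov = 2.48 V, the device is in the triode region.
I_D = k_p [V_ov · V_SD − ½ V_SD²] = 0.1752 × [2.48 × 1.74 − 0.5 × 1.74²] = 0.491 mA.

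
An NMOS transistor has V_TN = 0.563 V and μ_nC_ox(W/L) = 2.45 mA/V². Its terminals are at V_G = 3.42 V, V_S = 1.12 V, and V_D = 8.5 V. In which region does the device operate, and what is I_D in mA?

V_GS = V_G − V_S = 3.42 − 1.12 = 2.3 V; V_DS = V_D − V_S = 8.5 − 1.12 = 7.38 V.
V_ov = V_GS − V_TN = 2.3 − 0.563 = 1.74 V.
Since V_DS = 7.38 V ≥ V_ov = 1.74 V, the device is in saturation.
I_D = ½ k_n V_ov² = 0.5 × 2.45 × 1.74² = 3.7 mA.

Saturation; I_D = 3.70 mA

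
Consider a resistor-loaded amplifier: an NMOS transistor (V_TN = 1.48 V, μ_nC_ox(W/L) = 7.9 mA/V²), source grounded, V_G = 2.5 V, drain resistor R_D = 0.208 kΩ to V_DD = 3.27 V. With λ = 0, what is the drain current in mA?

I_D = 4.11 mA

V_GS = V_G = 2.5 V, so V_ov = 2.5 − 1.48 = 1.02 V.
Assume saturation: I_D = ½ k_n V_ov² = 0.5 × 7.9 × 1.02² = 4.11 mA, giving V_DS = V_DD − I_D R_D = 3.27 − 4.11 × 0.208 = 2.42 V.
V_DS = 2.42 V ≥ V_ov = 1.02 V, confirming saturation.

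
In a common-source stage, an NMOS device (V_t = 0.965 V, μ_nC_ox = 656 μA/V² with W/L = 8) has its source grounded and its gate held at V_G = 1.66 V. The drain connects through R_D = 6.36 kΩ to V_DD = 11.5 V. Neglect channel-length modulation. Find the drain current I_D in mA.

I_D = 1.27 mA

V_GS = V_G = 1.66 V, so V_ov = 1.66 − 0.965 = 0.695 V.
k_n = μ_nC_ox · (W/L) = 5.248 mA/V².
Assume saturation: I_D = ½ k_n V_ov² = 0.5 × 5.248 × 0.695² = 1.27 mA, giving V_DS = V_DD − I_D R_D = 11.5 − 1.27 × 6.36 = 3.44 V.
V_DS = 3.44 V ≥ V_ov = 0.695 V, confirming saturation.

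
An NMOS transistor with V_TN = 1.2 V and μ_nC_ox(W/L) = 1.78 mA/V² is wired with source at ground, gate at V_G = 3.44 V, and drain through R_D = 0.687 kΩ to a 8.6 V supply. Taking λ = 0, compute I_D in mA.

I_D = 4.47 mA

V_GS = V_G = 3.44 V, so V_ov = 3.44 − 1.2 = 2.24 V.
Assume saturation: I_D = ½ k_n V_ov² = 0.5 × 1.78 × 2.24² = 4.47 mA, giving V_DS = V_DD − I_D R_D = 8.6 − 4.47 × 0.687 = 5.53 V.
V_DS = 5.53 V ≥ V_ov = 2.24 V, confirming saturation.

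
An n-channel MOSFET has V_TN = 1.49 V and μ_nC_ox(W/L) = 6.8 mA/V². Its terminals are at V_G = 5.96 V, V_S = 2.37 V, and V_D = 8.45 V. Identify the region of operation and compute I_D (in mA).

Saturation; I_D = 15.0 mA

V_GS = V_G − V_S = 5.96 − 2.37 = 3.59 V; V_DS = V_D − V_S = 8.45 − 2.37 = 6.08 V.
V_ov = V_GS − V_TN = 3.59 − 1.49 = 2.1 V.
Since V_DS = 6.08 V ≥ V_ov = 2.1 V, the device is in saturation.
I_D = ½ k_n V_ov² = 0.5 × 6.8 × 2.1² = 15 mA.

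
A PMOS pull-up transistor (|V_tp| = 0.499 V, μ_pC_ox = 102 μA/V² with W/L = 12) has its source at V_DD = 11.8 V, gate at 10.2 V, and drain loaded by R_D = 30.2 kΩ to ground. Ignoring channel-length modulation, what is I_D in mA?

I_D = 0.380 mA

V_SG = V_DD − V_G = 11.8 − 10.2 = 1.6 V, so V_ov = 1.6 − 0.499 = 1.1 V.
k_p = μ_pC_ox · (W/L) = 1.224 mA/V².
Assume saturation: I_D = ½ k_p V_ov² = 0.5 × 1.224 × 1.1² = 0.742 mA, giving V_SD = V_DD − I_D R_D = 11.8 − 0.742 × 30.2 = -10.6 V.
But -10.6 V < V_ov = 1.1 V, so the device is actually in triode.
In triode I_D = k_p[V_ov V_SD − ½ V_SD²] and I_D = (V_DD − V_SD)/R_D. Equating: 18.5 V_SD² − 41.7 V_SD + 11.8 = 0, giving V_SD = 0.332 V (the root below V_ov).
I_D = (11.8 − 0.332) / 30.2 = 0.38 mA.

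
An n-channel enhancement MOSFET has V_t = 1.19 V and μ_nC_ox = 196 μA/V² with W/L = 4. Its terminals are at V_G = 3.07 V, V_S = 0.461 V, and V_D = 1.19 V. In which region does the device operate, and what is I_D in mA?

Triode; I_D = 0.603 mA

V_GS = V_G − V_S = 3.07 − 0.461 = 2.61 V; V_DS = V_D − V_S = 1.19 − 0.461 = 0.729 V.
k_n = μ_nC_ox · (W/L) = 0.784 mA/V².
V_ov = V_GS − V_t = 2.61 − 1.19 = 1.42 V.
Since V_DS = 0.729 V < V_ov = 1.42 V, the device is in the triode region.
I_D = k_n [V_ov · V_DS − ½ V_DS²] = 0.784 × [1.42 × 0.729 − 0.5 × 0.729²] = 0.603 mA.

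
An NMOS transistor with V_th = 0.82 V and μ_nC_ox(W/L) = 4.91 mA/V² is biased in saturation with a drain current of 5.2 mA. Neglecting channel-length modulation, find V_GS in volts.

In saturation I_D = ½ k_n (V_GS − V_th)², so V_GS − V_th = √(2 I_D / k_n) = √(2 × 5.2 / 4.91) = 1.46 V.
V_GS = 0.82 + 1.46 = 2.28 V.

V_GS = 2.28 V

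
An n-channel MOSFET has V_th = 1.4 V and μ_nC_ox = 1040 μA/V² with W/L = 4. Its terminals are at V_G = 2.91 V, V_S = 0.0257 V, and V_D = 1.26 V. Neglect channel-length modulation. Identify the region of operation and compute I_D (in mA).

Triode; I_D = 4.45 mA

V_GS = V_G − V_S = 2.91 − 0.0257 = 2.88 V; V_DS = V_D − V_S = 1.26 − 0.0257 = 1.23 V.
k_n = μ_nC_ox · (W/L) = 4.16 mA/V².
V_ov = V_GS − V_th = 2.88 − 1.4 = 1.48 V.
Since V_DS = 1.23 V < V_ov = 1.48 V, the device is in the triode region.
I_D = k_n [V_ov · V_DS − ½ V_DS²] = 4.16 × [1.48 × 1.23 − 0.5 × 1.23²] = 4.45 mA.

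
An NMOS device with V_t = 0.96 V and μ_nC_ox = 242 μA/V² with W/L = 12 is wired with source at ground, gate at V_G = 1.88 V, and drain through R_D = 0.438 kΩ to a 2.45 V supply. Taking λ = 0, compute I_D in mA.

I_D = 1.23 mA

V_GS = V_G = 1.88 V, so V_ov = 1.88 − 0.96 = 0.92 V.
k_n = μ_nC_ox · (W/L) = 2.904 mA/V².
Assume saturation: I_D = ½ k_n V_ov² = 0.5 × 2.904 × 0.92² = 1.23 mA, giving V_DS = V_DD − I_D R_D = 2.45 − 1.23 × 0.438 = 1.91 V.
V_DS = 1.91 V ≥ V_ov = 0.92 V, confirming saturation.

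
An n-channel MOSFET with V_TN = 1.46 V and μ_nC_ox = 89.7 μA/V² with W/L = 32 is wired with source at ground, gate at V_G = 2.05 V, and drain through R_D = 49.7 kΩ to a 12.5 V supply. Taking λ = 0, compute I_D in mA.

V_GS = V_G = 2.05 V, so V_ov = 2.05 − 1.46 = 0.59 V.
k_n = μ_nC_ox · (W/L) = 2.87 mA/V².
Assume saturation: I_D = ½ k_n V_ov² = 0.5 × 2.87 × 0.59² = 0.5 mA, giving V_DS = V_DD − I_D R_D = 12.5 − 0.5 × 49.7 = -12.3 V.
But -12.3 V < V_ov = 0.59 V, so the device is actually in triode.
In triode I_D = k_n[V_ov V_DS − ½ V_DS²] and I_D = (V_DD − V_DS)/R_D. Equating: 71.3 V_DS² − 85.17 V_DS + 12.5 = 0, giving V_DS = 0.171 V (the root below V_ov).
I_D = (12.5 − 0.171) / 49.7 = 0.248 mA.

I_D = 0.248 mA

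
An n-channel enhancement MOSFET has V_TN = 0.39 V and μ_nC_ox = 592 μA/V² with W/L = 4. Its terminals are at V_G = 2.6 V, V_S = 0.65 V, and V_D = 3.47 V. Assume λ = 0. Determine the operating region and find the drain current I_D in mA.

Saturation; I_D = 2.88 mA

V_GS = V_G − V_S = 2.6 − 0.65 = 1.95 V; V_DS = V_D − V_S = 3.47 − 0.65 = 2.82 V.
k_n = μ_nC_ox · (W/L) = 2.368 mA/V².
V_ov = V_GS − V_TN = 1.95 − 0.39 = 1.56 V.
Since V_DS = 2.82 V ≥ V_ov = 1.56 V, the device is in saturation.
I_D = ½ k_n V_ov² = 0.5 × 2.368 × 1.56² = 2.88 mA.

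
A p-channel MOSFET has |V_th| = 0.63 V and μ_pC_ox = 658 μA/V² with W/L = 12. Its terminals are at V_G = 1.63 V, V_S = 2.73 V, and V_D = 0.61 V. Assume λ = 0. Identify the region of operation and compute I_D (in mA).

V_SG = V_S − V_G = 2.73 − 1.63 = 1.1 V; V_SD = V_S − V_D = 2.73 − 0.61 = 2.12 V.
k_p = μ_pC_ox · (W/L) = 7.896 mA/V².
V_ov = V_SG − |V_th| = 1.1 − 0.63 = 0.47 V.
Since V_SD = 2.12 V ≥ V_ov = 0.47 V, the device is in saturation.
I_D = ½ k_p V_ov² = 0.5 × 7.896 × 0.47² = 0.872 mA.

Saturation; I_D = 0.872 mA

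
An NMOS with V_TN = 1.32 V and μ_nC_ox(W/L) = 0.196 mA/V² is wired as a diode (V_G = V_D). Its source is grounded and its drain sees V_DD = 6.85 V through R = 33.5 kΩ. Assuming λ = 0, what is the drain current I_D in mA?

With gate tied to drain, V_GS = V_DS ≥ V_GS − V_TN, so the device is in saturation.
KCL at the drain: ½ k_n (V_GS − V_TN)² = (V_DD − V_GS)/R.
Let x = V_GS − 1.32. Then 3.28 x² + x − 5.53 = 0, giving x = 1.15 V (positive root), so V_GS = 2.47 V.
I_D = (V_DD − V_GS)/R = (6.85 − 2.47) / 33.5 = 0.131 mA.

I_D = 0.131 mA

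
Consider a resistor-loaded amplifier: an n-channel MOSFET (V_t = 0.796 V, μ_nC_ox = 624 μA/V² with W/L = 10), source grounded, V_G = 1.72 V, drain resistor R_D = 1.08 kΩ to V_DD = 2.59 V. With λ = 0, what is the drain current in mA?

V_GS = V_G = 1.72 V, so V_ov = 1.72 − 0.796 = 0.924 V.
k_n = μ_nC_ox · (W/L) = 6.24 mA/V².
Assume saturation: I_D = ½ k_n V_ov² = 0.5 × 6.24 × 0.924² = 2.66 mA, giving V_DS = V_DD − I_D R_D = 2.59 − 2.66 × 1.08 = -0.287 V.
But -0.287 V < V_ov = 0.924 V, so the device is actually in triode.
In triode I_D = k_n[V_ov V_DS − ½ V_DS²] and I_D = (V_DD − V_DS)/R_D. Equating: 3.37 V_DS² − 7.227 V_DS + 2.59 = 0, giving V_DS = 0.455 V (the root below V_ov).
I_D = (2.59 − 0.455) / 1.08 = 1.98 mA.

I_D = 1.98 mA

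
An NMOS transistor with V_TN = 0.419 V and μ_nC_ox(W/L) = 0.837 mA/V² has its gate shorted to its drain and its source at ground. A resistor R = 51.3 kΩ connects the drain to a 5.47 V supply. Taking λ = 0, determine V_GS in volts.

With gate tied to drain, V_GS = V_DS ≥ V_GS − V_TN, so the device is in saturation.
KCL at the drain: ½ k_n (V_GS − V_TN)² = (V_DD − V_GS)/R.
Let x = V_GS − 0.419. Then 21.5 x² + x − 5.051 = 0, giving x = 0.462 V (positive root), so V_GS = 0.881 V.
I_D = (V_DD − V_GS)/R = (5.47 − 0.881) / 51.3 = 0.0894 mA.

V_GS = 0.881 V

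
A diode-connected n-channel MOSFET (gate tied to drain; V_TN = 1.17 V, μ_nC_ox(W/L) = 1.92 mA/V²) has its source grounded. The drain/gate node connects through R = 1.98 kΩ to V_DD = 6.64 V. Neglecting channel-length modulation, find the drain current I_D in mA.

With gate tied to drain, V_GS = V_DS ≥ V_GS − V_TN, so the device is in saturation.
KCL at the drain: ½ k_n (V_GS − V_TN)² = (V_DD − V_GS)/R.
Let x = V_GS − 1.17. Then 1.9 x² + x − 5.47 = 0, giving x = 1.45 V (positive root), so V_GS = 2.62 V.
I_D = (V_DD − V_GS)/R = (6.64 − 2.62) / 1.98 = 2.03 mA.

I_D = 2.03 mA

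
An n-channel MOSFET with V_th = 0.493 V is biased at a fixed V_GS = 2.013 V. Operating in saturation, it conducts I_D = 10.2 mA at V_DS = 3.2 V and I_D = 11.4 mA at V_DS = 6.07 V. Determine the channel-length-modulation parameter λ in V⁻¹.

λ = 0.0472 V⁻¹

With V_GS fixed, I_D ∝ (1 + λ V_DS) in saturation, so I_D2/I_D1 = (1 + λ V_DS2)/(1 + λ V_DS1).
11.4/10.2 = 1.118 = (1 + 6.07 λ)/(1 + 3.2 λ).
Solving: λ (I_D1 V_DS2 − I_D2 V_DS1) = I_D2 − I_D1, so λ = (11.4 − 10.2) / (10.2 × 6.07 − 11.4 × 3.2) = 1.2 / 25.4 = 0.0472 V⁻¹.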